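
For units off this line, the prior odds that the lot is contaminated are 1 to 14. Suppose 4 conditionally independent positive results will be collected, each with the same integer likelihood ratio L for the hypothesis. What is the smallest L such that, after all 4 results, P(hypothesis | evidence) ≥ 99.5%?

8

Prior odds = 1/14.
Target odds = 0.995/0.005 = 199.
Need L⁴ ≥ 199 ÷ (1/14) = 2786.
7⁴ = 2401 < 2786 ≤ 4096 = 8⁴, so L = 8.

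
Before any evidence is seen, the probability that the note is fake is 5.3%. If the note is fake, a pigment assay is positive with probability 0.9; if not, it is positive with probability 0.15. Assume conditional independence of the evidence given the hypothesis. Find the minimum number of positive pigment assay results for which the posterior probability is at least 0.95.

4

Prior odds: 0.053 ÷ 0.947 = 53/947.
Likelihood ratio of a positive = 0.9/0.15 = 6.
Target posterior odds = 0.95/0.05 = 19.
Need (53/947) × 6ⁿ ≥ 19, i.e. 6ⁿ ≥ 17993/53.
6³ = 216 falls short of 17993/53 but 6⁴ = 1296 reaches it, so n = 4.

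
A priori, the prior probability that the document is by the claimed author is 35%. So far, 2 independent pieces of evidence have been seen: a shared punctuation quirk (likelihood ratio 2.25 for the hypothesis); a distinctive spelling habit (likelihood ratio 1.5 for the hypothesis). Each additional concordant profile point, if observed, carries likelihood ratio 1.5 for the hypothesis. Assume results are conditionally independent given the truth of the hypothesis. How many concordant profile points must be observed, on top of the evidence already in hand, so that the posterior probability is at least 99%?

Prior odds = 0.35/0.65 = 7/13.
Combined Bayes factor of the evidence already in hand = 2.25 × 1.5 = 3.375.
Odds after that evidence = (7/13) × 3.375 = 189/104.
Target odds = 0.99/0.01 = 99.
Need 1.5ⁿ ≥ 99 ÷ (189/104) = 1144/21.
1.5⁹ = 19683/512 falls short of 1144/21 but 1.5¹⁰ = 59049/1024 reaches it, so n = 10.

10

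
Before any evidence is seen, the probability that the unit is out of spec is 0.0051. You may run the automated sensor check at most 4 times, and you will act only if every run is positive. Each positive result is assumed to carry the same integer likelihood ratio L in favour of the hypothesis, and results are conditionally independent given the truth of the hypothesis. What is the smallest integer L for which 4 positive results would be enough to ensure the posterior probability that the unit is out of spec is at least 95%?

Prior odds = 0.0051/0.9949 = 51/9949.
Target odds = 0.95/0.05 = 19.
Need L⁴ ≥ 19 ÷ (51/9949) = 189031/51.
7⁴ = 2401 < 189031/51 ≤ 4096 = 8⁴, so L = 8.

8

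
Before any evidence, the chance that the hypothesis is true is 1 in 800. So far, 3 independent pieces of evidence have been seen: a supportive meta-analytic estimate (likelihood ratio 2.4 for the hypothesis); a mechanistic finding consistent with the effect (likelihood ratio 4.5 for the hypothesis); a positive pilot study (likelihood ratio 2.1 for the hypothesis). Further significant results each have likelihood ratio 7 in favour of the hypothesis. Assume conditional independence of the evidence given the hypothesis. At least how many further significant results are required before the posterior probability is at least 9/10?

Prior odds = 0.00125/0.99875 = 1/799.
Combined Bayes factor of the evidence already in hand = 2.4 × 4.5 × 2.1 = 22.68.
Odds after that evidence = (1/799) × 22.68 = 567/19975.
Target odds = 0.9/0.1 = 9.
Need 7ⁿ ≥ 9 ÷ (567/19975) = 19975/63.
7² = 49 falls short of 19975/63 but 7³ = 343 reaches it, so n = 3.

3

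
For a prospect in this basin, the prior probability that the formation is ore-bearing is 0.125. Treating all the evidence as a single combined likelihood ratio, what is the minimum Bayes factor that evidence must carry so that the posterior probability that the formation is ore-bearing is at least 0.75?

Prior odds = 0.125/0.875 = 1/7.
Target odds = 0.75/0.25 = 3.
Required Bayes factor = 3 ÷ (1/7) = 21.

21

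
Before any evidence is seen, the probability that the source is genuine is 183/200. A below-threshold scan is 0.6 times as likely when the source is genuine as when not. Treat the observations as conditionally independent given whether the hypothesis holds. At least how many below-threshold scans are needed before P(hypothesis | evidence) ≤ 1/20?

Prior odds: 0.915 ÷ 0.085 = 183/17.
Likelihood ratio per below-threshold scan = 0.6.
Target posterior odds = 0.05/0.95 = 1/19.
Require 0.6ⁿ ≤ 1/19 ÷ (183/17) = 17/3477.
0.6¹⁰ = 59049/9765625 is still above 17/3477 but 0.6¹¹ = 177147/48828125 is at or below it, so n = 11.

11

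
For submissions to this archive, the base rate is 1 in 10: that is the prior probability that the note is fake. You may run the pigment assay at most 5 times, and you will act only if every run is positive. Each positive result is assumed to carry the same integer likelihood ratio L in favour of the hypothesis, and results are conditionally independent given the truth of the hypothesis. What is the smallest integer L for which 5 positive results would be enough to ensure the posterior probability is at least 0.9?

3

Prior odds = 0.1/0.9 = 1/9.
Target odds = 0.9/0.1 = 9.
Need L⁵ ≥ 9 ÷ (1/9) = 81.
2⁵ = 32 < 81 ≤ 243 = 3⁵, so L = 3.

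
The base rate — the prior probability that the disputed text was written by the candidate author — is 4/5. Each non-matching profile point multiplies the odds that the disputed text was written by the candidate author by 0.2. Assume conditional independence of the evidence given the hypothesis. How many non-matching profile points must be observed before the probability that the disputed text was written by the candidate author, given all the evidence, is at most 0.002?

5

Prior odds: 0.8 ÷ 0.2 = 4.
Likelihood ratio per non-matching profile point = 0.2.
Target odds: 0.002 ÷ 0.998 = 1/499.
Need 4 × 0.2ⁿ ≤ 1/499, i.e. 0.2ⁿ ≤ 1/1996.
0.2⁴ = 0.0016 is still above 1/1996 but 0.2⁵ = 0.00032 is at or below it, so n = 5.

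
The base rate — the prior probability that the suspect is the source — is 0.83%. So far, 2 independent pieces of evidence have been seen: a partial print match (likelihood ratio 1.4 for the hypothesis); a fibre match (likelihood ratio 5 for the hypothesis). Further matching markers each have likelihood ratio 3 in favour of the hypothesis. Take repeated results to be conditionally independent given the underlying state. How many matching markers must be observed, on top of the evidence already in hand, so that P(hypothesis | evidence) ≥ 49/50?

7

Prior odds = 0.0083/0.9917 = 83/9917.
Combined Bayes factor of the evidence already in hand = 1.4 × 5 = 7.
Odds after that evidence = (83/9917) × 7 = 581/9917.
Target odds = 0.98/0.02 = 49.
Need 3ⁿ ≥ 49 ÷ (581/9917) = 69419/83.
3⁶ = 729 falls short of 69419/83 but 3⁷ = 2187 reaches it, so n = 7.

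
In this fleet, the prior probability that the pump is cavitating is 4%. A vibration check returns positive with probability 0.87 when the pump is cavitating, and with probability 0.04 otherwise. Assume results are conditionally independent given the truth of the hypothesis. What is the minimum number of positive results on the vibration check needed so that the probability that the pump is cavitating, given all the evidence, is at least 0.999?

4

Prior odds = 0.04/0.96 = 1/24.
Likelihood ratio of a positive result = 0.87/0.04 = 21.75.
Target posterior odds = 0.999/0.001 = 999.
Require 21.75ⁿ ≥ 999 ÷ (1/24) = 23976.
21.75³ = 658503/64 falls short of 23976 but 21.75⁴ = 57289761/256 reaches it, so n = 4.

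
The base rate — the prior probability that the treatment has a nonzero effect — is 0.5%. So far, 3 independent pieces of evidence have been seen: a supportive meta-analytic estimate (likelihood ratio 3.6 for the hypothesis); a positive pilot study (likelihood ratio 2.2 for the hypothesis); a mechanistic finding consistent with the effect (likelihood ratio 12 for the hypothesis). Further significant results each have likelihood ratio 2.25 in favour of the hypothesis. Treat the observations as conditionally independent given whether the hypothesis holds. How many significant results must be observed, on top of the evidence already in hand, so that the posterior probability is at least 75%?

3

Prior odds = 0.005/0.995 = 1/199.
Combined Bayes factor of the evidence already in hand = 3.6 × 2.2 × 12 = 95.04.
Odds after that evidence = (1/199) × 95.04 = 2376/4975.
Target odds = 0.75/0.25 = 3.
Need 2.25ⁿ ≥ 3 ÷ (2376/4975) = 4975/792.
2.25² = 5.0625 falls short of 4975/792 but 2.25³ = 11.390625 reaches it, so n = 3.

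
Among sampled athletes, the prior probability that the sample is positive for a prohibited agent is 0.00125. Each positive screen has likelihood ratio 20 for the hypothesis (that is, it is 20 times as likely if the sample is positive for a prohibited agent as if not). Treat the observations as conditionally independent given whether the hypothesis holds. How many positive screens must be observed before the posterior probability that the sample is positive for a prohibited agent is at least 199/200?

Prior odds: 0.00125 ÷ 0.99875 = 1/799.
Likelihood ratio per positive screen = 20.
Target odds: 0.995 ÷ 0.005 = 199.
Need (1/799) × 20ⁿ ≥ 199, i.e. 20ⁿ ≥ 159001.
20³ = 8000 falls short of 159001 but 20⁴ = 160000 reaches it, so n = 4.

4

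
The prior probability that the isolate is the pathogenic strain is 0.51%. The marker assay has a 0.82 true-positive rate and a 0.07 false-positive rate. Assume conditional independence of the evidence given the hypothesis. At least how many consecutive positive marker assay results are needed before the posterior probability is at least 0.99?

5

Prior odds = 0.0051/0.9949 = 51/9949.
Likelihood ratio of a positive result = 0.82/0.07 = 82/7.
Target posterior odds = 0.99/0.01 = 99.
Need (51/9949) × (82/7)ⁿ ≥ 99, i.e. (82/7)ⁿ ≥ 328317/17.
(82/7)⁴ = 45212176/2401 falls short of 328317/17 but (82/7)⁵ ≈220587 reaches it, so n = 5.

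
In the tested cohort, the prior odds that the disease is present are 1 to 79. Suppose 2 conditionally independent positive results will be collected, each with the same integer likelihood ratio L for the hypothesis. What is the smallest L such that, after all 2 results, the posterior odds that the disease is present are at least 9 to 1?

27

Prior odds = 1/79.
Target odds = 9.
Need L² ≥ 9 ÷ (1/79) = 711.
26² = 676 < 711 ≤ 729 = 27², so L = 27.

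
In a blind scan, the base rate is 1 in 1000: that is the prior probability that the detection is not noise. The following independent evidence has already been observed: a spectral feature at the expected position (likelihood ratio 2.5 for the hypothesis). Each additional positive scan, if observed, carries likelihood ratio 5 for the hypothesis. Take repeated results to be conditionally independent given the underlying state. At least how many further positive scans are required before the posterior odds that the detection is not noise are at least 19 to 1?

6

Prior odds = 0.001/0.999 = 1/999.
Bayes factor of the evidence already in hand = 2.5.
Odds after that evidence = (1/999) × 2.5 = 5/1998.
Target odds = 19.
Need 5ⁿ ≥ 19 ÷ (5/1998) = 7592.4.
5⁵ = 3125 falls short of 7592.4 but 5⁶ = 15625 reaches it, so n = 6.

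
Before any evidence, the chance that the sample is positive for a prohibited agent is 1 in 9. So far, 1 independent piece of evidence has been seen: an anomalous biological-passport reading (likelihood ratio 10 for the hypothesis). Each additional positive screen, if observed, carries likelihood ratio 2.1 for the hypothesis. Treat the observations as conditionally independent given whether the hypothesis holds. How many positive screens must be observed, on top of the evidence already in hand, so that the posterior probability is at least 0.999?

Prior odds = (1/9)/(8/9) = 0.125.
Bayes factor of the evidence already in hand = 10.
Odds after that evidence = 0.125 × 10 = 1.25.
Target odds = 0.999/0.001 = 999.
Need 2.1ⁿ ≥ 999 ÷ 1.25 = 799.2.
2.1⁹ ≈794.28 falls short of 799.2 but 2.1¹⁰ ≈1667.99 reaches it, so n = 10.

10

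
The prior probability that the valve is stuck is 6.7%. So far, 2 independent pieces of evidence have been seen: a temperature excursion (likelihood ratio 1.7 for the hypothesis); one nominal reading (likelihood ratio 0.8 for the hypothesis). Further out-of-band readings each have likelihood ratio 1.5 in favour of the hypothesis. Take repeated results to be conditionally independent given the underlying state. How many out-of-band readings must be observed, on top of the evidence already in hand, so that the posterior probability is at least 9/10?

12

Prior odds = 0.067/0.933 = 67/933.
Combined Bayes factor of the evidence already in hand = 1.7 × 0.8 = 1.36.
Odds after that evidence = (67/933) × 1.36 = 2278/23325.
Target odds = 0.9/0.1 = 9.
Need 1.5ⁿ ≥ 9 ÷ (2278/23325) = 209925/2278.
1.5¹¹ = 177147/2048 falls short of 209925/2278 but 1.5¹² = 531441/4096 reaches it, so n = 12.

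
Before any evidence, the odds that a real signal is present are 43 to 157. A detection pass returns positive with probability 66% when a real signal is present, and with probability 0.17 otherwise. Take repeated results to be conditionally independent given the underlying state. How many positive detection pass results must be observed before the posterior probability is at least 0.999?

Prior odds = 43/157.
Likelihood ratio of a positive result = 0.66/0.17 = 66/17.
Target posterior odds = 0.999/0.001 = 999.
Need (43/157) × (66/17)ⁿ ≥ 999, i.e. (66/17)ⁿ ≥ 156843/43.
(66/17)⁶ ≈3424.29 falls short of 156843/43 but (66/17)⁷ ≈13294.3 reaches it, so n = 7.

7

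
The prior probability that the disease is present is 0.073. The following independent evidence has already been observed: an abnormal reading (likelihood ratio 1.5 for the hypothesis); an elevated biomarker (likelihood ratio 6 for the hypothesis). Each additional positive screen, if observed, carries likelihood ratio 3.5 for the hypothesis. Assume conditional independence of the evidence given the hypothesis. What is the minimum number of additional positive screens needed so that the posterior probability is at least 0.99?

Prior odds = 0.073/0.927 = 73/927.
Combined Bayes factor of the evidence already in hand = 1.5 × 6 = 9.
Odds after that evidence = (73/927) × 9 = 73/103.
Target odds = 0.99/0.01 = 99.
Need 3.5ⁿ ≥ 99 ÷ (73/103) = 10197/73.
3.5³ = 42.875 falls short of 10197/73 but 3.5⁴ = 150.0625 reaches it, so n = 4.

4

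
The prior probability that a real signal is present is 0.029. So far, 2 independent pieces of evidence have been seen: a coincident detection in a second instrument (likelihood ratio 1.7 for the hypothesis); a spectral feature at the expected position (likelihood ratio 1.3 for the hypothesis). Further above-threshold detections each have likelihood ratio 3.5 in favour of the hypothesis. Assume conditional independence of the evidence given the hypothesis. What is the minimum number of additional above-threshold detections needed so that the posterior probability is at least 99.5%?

Prior odds = 0.029/0.971 = 29/971.
Combined Bayes factor of the evidence already in hand = 1.7 × 1.3 = 2.21.
Odds after that evidence = (29/971) × 2.21 = 6409/97100.
Target odds = 0.995/0.005 = 199.
Need 3.5ⁿ ≥ 199 ÷ (6409/97100) = 19322900/6409.
3.5⁶ = 1838.265625 falls short of 19322900/6409 but 3.5⁷ = 823543/128 reaches it, so n = 7.

7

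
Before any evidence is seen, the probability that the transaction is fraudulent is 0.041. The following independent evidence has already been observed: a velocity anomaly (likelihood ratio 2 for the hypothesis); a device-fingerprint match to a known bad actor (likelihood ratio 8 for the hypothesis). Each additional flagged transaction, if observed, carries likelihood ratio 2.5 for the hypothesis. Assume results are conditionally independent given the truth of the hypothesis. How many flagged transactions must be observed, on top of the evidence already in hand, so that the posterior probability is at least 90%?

3

Prior odds = 0.041/0.959 = 41/959.
Combined Bayes factor of the evidence already in hand = 2 × 8 = 16.
Odds after that evidence = (41/959) × 16 = 656/959.
Target odds = 0.9/0.1 = 9.
Need 2.5ⁿ ≥ 9 ÷ (656/959) = 8631/656.
2.5² = 6.25 falls short of 8631/656 but 2.5³ = 15.625 reaches it, so n = 3.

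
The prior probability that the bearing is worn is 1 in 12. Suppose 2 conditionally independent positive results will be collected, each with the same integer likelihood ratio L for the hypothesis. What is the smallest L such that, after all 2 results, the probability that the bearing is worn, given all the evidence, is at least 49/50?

24

Prior odds = (1/12)/(11/12) = 1/11.
Target odds = 0.98/0.02 = 49.
Need L² ≥ 49 ÷ (1/11) = 539.
23² = 529 < 539 ≤ 576 = 24², so L = 24.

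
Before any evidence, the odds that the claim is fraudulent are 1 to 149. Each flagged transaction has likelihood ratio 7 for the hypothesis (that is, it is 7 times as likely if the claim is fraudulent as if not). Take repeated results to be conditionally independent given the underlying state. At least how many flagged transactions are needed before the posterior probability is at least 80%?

Prior odds = 1/149.
Likelihood ratio per flagged transaction = 7.
Target posterior odds = 0.8/0.2 = 4.
Need (1/149) × 7ⁿ ≥ 4, i.e. 7ⁿ ≥ 596.
7³ = 343 falls short of 596 but 7⁴ = 2401 reaches it, so n = 4.

4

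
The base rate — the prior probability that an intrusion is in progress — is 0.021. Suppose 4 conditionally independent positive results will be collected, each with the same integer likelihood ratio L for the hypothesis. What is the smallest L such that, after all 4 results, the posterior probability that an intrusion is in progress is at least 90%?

5

Prior odds = 0.021/0.979 = 21/979.
Target odds = 0.9/0.1 = 9.
Need L⁴ ≥ 9 ÷ (21/979) = 2937/7.
4⁴ = 256 < 2937/7 ≤ 625 = 5⁴, so L = 5.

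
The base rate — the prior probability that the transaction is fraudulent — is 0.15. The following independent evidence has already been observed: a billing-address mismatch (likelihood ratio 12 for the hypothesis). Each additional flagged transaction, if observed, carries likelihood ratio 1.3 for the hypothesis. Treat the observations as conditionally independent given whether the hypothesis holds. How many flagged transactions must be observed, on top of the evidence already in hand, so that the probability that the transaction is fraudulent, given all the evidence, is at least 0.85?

Prior odds = 0.15/0.85 = 3/17.
Bayes factor of the evidence already in hand = 12.
Odds after that evidence = (3/17) × 12 = 36/17.
Target odds = 0.85/0.15 = 17/3.
Need 1.3ⁿ ≥ 17/3 ÷ (36/17) = 289/108.
1.3³ = 2.197 falls short of 289/108 but 1.3⁴ = 2.8561 reaches it, so n = 4.

4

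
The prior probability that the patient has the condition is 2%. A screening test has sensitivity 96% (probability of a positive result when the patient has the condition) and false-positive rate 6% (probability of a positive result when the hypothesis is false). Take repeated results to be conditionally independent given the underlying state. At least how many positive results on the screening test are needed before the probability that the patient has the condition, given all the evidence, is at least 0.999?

Prior odds = 0.02/0.98 = 1/49.
Likelihood ratio of a positive result = 0.96/0.06 = 16.
Target odds: 0.999 ÷ 0.001 = 999.
Require 16ⁿ ≥ 999 ÷ (1/49) = 48951.
16³ = 4096 falls short of 48951 but 16⁴ = 65536 reaches it, so n = 4.

4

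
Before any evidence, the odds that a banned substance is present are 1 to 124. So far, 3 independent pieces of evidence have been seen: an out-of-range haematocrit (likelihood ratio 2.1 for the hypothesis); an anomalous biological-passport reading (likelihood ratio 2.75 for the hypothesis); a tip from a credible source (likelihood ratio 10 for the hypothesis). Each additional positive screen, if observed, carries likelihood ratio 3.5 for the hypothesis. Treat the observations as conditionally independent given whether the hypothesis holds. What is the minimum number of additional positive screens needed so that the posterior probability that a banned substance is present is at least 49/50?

Prior odds = 1/124.
Combined Bayes factor of the evidence already in hand = 2.1 × 2.75 × 10 = 57.75.
Odds after that evidence = (1/124) × 57.75 = 231/496.
Target odds = 0.98/0.02 = 49.
Need 3.5ⁿ ≥ 49 ÷ (231/496) = 3472/33.
3.5³ = 42.875 falls short of 3472/33 but 3.5⁴ = 150.0625 reaches it, so n = 4.

4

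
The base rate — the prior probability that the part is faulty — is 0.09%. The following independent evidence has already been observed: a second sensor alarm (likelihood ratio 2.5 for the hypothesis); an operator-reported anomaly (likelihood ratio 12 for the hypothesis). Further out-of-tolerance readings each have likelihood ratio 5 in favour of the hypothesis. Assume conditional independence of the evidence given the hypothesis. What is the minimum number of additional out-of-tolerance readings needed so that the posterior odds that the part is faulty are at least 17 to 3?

Prior odds = 0.0009/0.9991 = 9/9991.
Combined Bayes factor of the evidence already in hand = 2.5 × 12 = 30.
Odds after that evidence = (9/9991) × 30 = 270/9991.
Target odds = 17/3.
Need 5ⁿ ≥ 17/3 ÷ (270/9991) = 169847/810.
5³ = 125 falls short of 169847/810 but 5⁴ = 625 reaches it, so n = 4.

4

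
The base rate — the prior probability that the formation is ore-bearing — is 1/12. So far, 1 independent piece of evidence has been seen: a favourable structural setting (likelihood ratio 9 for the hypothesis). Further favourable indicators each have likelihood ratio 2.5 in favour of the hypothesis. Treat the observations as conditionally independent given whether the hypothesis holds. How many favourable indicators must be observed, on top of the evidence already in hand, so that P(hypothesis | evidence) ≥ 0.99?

Prior odds = (1/12)/(11/12) = 1/11.
Bayes factor of the evidence already in hand = 9.
Odds after that evidence = (1/11) × 9 = 9/11.
Target odds = 0.99/0.01 = 99.
Need 2.5ⁿ ≥ 99 ÷ (9/11) = 121.
2.5⁵ = 97.65625 falls short of 121 but 2.5⁶ = 244.140625 reaches it, so n = 6.

6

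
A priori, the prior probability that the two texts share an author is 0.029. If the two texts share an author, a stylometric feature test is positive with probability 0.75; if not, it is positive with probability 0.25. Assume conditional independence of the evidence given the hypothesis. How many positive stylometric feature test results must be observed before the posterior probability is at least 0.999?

Prior odds = 0.029/0.971 = 29/971.
Likelihood ratio of a positive = 0.75/0.25 = 3.
Target odds: 0.999 ÷ 0.001 = 999.
Require 3ⁿ ≥ 999 ÷ (29/971) = 970029/29.
3⁹ = 19683 falls short of 970029/29 but 3¹⁰ = 59049 reaches it, so n = 10.

10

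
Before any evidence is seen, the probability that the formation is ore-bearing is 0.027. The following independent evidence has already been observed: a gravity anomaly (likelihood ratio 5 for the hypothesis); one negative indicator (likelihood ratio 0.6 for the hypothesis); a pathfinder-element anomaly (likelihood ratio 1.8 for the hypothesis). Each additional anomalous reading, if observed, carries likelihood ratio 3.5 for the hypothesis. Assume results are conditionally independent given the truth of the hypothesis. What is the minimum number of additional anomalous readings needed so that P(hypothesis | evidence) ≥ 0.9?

Prior odds = 0.027/0.973 = 27/973.
Combined Bayes factor of the evidence already in hand = 5 × 0.6 × 1.8 = 5.4.
Odds after that evidence = (27/973) × 5.4 = 729/4865.
Target odds = 0.9/0.1 = 9.
Need 3.5ⁿ ≥ 9 ÷ (729/4865) = 4865/81.
3.5³ = 42.875 falls short of 4865/81 but 3.5⁴ = 150.0625 reaches it, so n = 4.

4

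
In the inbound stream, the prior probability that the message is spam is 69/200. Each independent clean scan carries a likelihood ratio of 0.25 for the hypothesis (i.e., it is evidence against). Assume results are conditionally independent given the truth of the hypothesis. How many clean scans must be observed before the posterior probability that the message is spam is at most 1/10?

2

Prior odds: 0.345 ÷ 0.655 = 69/131.
Likelihood ratio per clean scan = 0.25.
Target posterior odds = 0.1/0.9 = 1/9.
Require 0.25ⁿ ≤ 1/9 ÷ (69/131) = 131/621.
0.25¹ = 0.25 is still above 131/621 but 0.25² = 0.0625 is at or below it, so n = 2.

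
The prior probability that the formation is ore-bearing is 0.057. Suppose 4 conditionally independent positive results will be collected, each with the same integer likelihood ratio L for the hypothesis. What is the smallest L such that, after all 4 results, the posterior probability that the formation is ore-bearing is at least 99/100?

Prior odds = 0.057/0.943 = 57/943.
Target odds = 0.99/0.01 = 99.
Need L⁴ ≥ 99 ÷ (57/943) = 31119/19.
6⁴ = 1296 < 31119/19 ≤ 2401 = 7⁴, so L = 7.

7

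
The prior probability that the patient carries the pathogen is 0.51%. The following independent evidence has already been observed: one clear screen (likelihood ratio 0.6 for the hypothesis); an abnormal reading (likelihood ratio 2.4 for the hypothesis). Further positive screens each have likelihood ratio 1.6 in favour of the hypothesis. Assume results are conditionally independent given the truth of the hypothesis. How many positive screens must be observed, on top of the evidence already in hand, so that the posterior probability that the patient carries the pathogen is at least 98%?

19

Prior odds = 0.0051/0.9949 = 51/9949.
Combined Bayes factor of the evidence already in hand = 0.6 × 2.4 = 1.44.
Odds after that evidence = (51/9949) × 1.44 = 1836/248725.
Target odds = 0.98/0.02 = 49.
Need 1.6ⁿ ≥ 49 ÷ (1836/248725) = 12187525/1836.
1.6¹⁸ ≈4722.37 falls short of 12187525/1836 but 1.6¹⁹ ≈7555.79 reaches it, so n = 19.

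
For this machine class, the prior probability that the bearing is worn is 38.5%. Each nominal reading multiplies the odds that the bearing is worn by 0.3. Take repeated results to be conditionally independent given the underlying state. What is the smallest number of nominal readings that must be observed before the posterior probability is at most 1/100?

Prior odds = 0.385/0.615 = 77/123.
Likelihood ratio per nominal reading = 0.3.
Target posterior odds = 0.01/0.99 = 1/99.
Need (77/123) × 0.3ⁿ ≤ 1/99, i.e. 0.3ⁿ ≤ 41/2541.
0.3³ = 0.027 is still above 41/2541 but 0.3⁴ = 0.0081 is at or below it, so n = 4.

4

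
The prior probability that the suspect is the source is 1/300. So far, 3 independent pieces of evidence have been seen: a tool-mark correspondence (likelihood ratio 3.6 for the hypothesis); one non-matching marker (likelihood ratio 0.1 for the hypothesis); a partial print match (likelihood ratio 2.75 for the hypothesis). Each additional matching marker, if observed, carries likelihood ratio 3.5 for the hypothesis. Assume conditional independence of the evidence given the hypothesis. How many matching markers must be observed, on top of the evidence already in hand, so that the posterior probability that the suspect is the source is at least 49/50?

8

Prior odds = (1/300)/(299/300) = 1/299.
Combined Bayes factor of the evidence already in hand = 3.6 × 0.1 × 2.75 = 0.99.
Odds after that evidence = (1/299) × 0.99 = 99/29900.
Target odds = 0.98/0.02 = 49.
Need 3.5ⁿ ≥ 49 ÷ (99/29900) = 1465100/99.
3.5⁷ = 823543/128 falls short of 1465100/99 but 3.5⁸ = 5764801/256 reaches it, so n = 8.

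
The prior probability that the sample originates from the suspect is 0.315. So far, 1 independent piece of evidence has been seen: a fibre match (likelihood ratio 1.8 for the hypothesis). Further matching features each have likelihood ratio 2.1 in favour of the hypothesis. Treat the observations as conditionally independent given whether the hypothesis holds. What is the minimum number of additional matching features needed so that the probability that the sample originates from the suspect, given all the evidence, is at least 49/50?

Prior odds = 0.315/0.685 = 63/137.
Bayes factor of the evidence already in hand = 1.8.
Odds after that evidence = (63/137) × 1.8 = 567/685.
Target odds = 0.98/0.02 = 49.
Need 2.1ⁿ ≥ 49 ÷ (567/685) = 4795/81.
2.1⁵ = 4084101/100000 falls short of 4795/81 but 2.1⁶ = 85766121/1000000 reaches it, so n = 6.

6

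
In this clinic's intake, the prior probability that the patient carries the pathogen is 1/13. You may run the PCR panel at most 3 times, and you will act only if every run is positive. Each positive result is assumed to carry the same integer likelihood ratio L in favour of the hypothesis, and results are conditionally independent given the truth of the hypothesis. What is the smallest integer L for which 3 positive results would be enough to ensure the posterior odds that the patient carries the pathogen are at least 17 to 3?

5

Prior odds = (1/13)/(12/13) = 1/12.
Target odds = 17/3.
Need L³ ≥ 17/3 ÷ (1/12) = 68.
4³ = 64 < 68 ≤ 125 = 5³, so L = 5.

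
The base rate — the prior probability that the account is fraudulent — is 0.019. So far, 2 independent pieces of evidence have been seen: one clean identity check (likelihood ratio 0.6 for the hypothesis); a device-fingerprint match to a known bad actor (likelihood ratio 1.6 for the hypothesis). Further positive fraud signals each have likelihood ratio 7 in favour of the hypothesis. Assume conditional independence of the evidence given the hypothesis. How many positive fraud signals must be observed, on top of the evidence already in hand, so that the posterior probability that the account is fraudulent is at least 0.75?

Prior odds = 0.019/0.981 = 19/981.
Combined Bayes factor of the evidence already in hand = 0.6 × 1.6 = 0.96.
Odds after that evidence = (19/981) × 0.96 = 152/8175.
Target odds = 0.75/0.25 = 3.
Need 7ⁿ ≥ 3 ÷ (152/8175) = 24525/152.
7² = 49 falls short of 24525/152 but 7³ = 343 reaches it, so n = 3.

3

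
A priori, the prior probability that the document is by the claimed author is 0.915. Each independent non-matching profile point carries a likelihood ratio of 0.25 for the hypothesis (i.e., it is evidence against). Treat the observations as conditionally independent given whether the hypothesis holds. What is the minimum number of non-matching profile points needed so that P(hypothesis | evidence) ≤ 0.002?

Prior odds = 0.915/0.085 = 183/17.
Likelihood ratio per non-matching profile point = 0.25.
Target odds: 0.002 ÷ 0.998 = 1/499.
Require 0.25ⁿ ≤ 1/499 ÷ (183/17) = 17/91317.
0.25⁶ = 1/4096 is still above 17/91317 but 0.25⁷ = 1/16384 is at or below it, so n = 7.

7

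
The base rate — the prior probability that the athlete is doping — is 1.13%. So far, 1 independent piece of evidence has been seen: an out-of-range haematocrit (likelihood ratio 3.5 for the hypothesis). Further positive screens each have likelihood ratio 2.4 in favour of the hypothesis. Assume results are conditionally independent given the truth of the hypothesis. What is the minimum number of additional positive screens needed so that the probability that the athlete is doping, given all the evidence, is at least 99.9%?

12

Prior odds = 0.0113/0.9887 = 113/9887.
Bayes factor of the evidence already in hand = 3.5.
Odds after that evidence = (113/9887) × 3.5 = 791/19774.
Target odds = 0.999/0.001 = 999.
Need 2.4ⁿ ≥ 999 ÷ (791/19774) = 19754226/791.
2.4¹¹ ≈15216.8 falls short of 19754226/791 but 2.4¹² ≈36520.3 reaches it, so n = 12.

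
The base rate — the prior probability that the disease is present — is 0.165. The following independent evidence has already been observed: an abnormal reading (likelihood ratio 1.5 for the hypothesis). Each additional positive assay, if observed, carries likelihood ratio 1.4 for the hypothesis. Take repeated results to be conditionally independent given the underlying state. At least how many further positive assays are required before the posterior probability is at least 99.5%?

20

Prior odds = 0.165/0.835 = 33/167.
Bayes factor of the evidence already in hand = 1.5.
Odds after that evidence = (33/167) × 1.5 = 99/334.
Target odds = 0.995/0.005 = 199.
Need 1.4ⁿ ≥ 199 ÷ (99/334) = 66466/99.
1.4¹⁹ ≈597.63 falls short of 66466/99 but 1.4²⁰ ≈836.683 reaches it, so n = 20.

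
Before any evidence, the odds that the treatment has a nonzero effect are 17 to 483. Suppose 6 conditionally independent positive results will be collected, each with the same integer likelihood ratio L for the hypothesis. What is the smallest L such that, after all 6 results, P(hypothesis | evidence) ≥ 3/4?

3

Prior odds = 17/483.
Target odds = 0.75/0.25 = 3.
Need L⁶ ≥ 3 ÷ (17/483) = 1449/17.
2⁶ = 64 < 1449/17 ≤ 729 = 3⁶, so L = 3.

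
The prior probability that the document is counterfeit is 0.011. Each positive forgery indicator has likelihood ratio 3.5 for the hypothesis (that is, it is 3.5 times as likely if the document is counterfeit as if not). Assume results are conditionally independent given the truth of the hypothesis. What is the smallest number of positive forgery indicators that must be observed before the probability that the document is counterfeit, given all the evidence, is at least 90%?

6

Prior odds: 0.011 ÷ 0.989 = 11/989.
Likelihood ratio per positive forgery indicator = 3.5.
Target odds: 0.9 ÷ 0.1 = 9.
Require 3.5ⁿ ≥ 9 ÷ (11/989) = 8901/11.
3.5⁵ = 525.21875 falls short of 8901/11 but 3.5⁶ = 1838.265625 reaches it, so n = 6.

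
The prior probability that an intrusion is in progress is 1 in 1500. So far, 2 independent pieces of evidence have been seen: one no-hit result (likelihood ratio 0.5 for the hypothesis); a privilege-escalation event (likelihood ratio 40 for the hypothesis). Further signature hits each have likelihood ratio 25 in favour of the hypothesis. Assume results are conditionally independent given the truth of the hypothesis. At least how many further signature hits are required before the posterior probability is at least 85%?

Prior odds = (1/1500)/(1499/1500) = 1/1499.
Combined Bayes factor of the evidence already in hand = 0.5 × 40 = 20.
Odds after that evidence = (1/1499) × 20 = 20/1499.
Target odds = 0.85/0.15 = 17/3.
Need 25ⁿ ≥ 17/3 ÷ (20/1499) = 25483/60.
25¹ = 25 falls short of 25483/60 but 25² = 625 reaches it, so n = 2.

2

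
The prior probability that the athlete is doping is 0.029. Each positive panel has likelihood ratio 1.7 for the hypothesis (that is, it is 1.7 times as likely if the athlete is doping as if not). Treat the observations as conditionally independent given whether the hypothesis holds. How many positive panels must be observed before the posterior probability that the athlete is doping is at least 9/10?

11

Prior odds: 0.029 ÷ 0.971 = 29/971.
Likelihood ratio per positive panel = 1.7.
Target odds: 0.9 ÷ 0.1 = 9.
Require 1.7ⁿ ≥ 9 ÷ (29/971) = 8739/29.
1.7¹⁰ ≈201.599 falls short of 8739/29 but 1.7¹¹ ≈342.719 reaches it, so n = 11.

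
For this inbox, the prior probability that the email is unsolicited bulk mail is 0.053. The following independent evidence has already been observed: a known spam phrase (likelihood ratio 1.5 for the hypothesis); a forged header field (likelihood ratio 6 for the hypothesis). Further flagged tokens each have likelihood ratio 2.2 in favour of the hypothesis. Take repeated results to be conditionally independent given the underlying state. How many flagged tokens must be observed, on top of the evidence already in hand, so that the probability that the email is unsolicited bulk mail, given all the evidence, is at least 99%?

7

Prior odds = 0.053/0.947 = 53/947.
Combined Bayes factor of the evidence already in hand = 1.5 × 6 = 9.
Odds after that evidence = (53/947) × 9 = 477/947.
Target odds = 0.99/0.01 = 99.
Need 2.2ⁿ ≥ 99 ÷ (477/947) = 10417/53.
2.2⁶ = 1771561/15625 falls short of 10417/53 but 2.2⁷ = 19487171/78125 reaches it, so n = 7.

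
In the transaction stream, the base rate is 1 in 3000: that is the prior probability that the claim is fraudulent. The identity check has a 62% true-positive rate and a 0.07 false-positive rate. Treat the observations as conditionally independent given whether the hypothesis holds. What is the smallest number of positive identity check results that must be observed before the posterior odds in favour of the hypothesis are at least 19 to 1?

6

Prior odds: (1/3000) ÷ (2999/3000) = 1/2999.
Likelihood ratio of a positive result = 0.62/0.07 = 62/7.
Target odds = 19.
Require (62/7)ⁿ ≥ 19 ÷ (1/2999) = 56981.
(62/7)⁵ = 916132832/16807 falls short of 56981 but (62/7)⁶ ≈482794 reaches it, so n = 6.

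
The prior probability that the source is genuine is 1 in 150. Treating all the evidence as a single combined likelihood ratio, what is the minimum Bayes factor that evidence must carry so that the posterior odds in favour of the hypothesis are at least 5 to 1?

745

Prior odds = (1/150)/(149/150) = 1/149.
Target odds = 5.
Required Bayes factor = 5 ÷ (1/149) = 745.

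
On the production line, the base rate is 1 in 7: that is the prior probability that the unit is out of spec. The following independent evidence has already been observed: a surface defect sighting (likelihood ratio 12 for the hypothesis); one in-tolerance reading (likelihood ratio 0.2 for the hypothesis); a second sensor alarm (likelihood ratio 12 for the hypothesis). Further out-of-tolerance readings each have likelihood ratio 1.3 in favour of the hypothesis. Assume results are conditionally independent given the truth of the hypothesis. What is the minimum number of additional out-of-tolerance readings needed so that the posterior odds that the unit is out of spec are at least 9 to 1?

3

Prior odds = (1/7)/(6/7) = 1/6.
Combined Bayes factor of the evidence already in hand = 12 × 0.2 × 12 = 28.8.
Odds after that evidence = (1/6) × 28.8 = 4.8.
Target odds = 9.
Need 1.3ⁿ ≥ 9 ÷ 4.8 = 1.875.
1.3² = 1.69 falls short of 1.875 but 1.3³ = 2.197 reaches it, so n = 3.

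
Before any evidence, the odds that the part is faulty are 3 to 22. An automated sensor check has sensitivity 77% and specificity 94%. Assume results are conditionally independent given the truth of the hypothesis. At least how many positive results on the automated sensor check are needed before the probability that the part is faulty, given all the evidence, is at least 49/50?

3

Prior odds = 3/22.
False-positive rate = 1 − 0.94 = 0.06; likelihood ratio of a positive = 0.77/0.06 = 77/6.
Target posterior odds = 0.98/0.02 = 49.
Need (3/22) × (77/6)ⁿ ≥ 49, i.e. (77/6)ⁿ ≥ 1078/3.
(77/6)² = 5929/36 falls short of 1078/3 but (77/6)³ = 456533/216 reaches it, so n = 3.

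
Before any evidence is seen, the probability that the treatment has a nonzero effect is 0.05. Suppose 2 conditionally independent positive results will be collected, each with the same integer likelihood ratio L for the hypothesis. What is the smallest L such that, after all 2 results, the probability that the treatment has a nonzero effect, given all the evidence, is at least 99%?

Prior odds = 0.05/0.95 = 1/19.
Target odds = 0.99/0.01 = 99.
Need L² ≥ 99 ÷ (1/19) = 1881.
43² = 1849 < 1881 ≤ 1936 = 44², so L = 44.

44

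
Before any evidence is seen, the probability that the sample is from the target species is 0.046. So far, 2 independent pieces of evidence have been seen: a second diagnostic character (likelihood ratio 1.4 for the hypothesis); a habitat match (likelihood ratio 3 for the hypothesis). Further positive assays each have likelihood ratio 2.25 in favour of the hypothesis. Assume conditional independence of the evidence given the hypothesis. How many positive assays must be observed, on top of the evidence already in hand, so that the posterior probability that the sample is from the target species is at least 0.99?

8

Prior odds = 0.046/0.954 = 23/477.
Combined Bayes factor of the evidence already in hand = 1.4 × 3 = 4.2.
Odds after that evidence = (23/477) × 4.2 = 161/795.
Target odds = 0.99/0.01 = 99.
Need 2.25ⁿ ≥ 99 ÷ (161/795) = 78705/161.
2.25⁷ = 4782969/16384 falls short of 78705/161 but 2.25⁸ = 43046721/65536 reaches it, so n = 8.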